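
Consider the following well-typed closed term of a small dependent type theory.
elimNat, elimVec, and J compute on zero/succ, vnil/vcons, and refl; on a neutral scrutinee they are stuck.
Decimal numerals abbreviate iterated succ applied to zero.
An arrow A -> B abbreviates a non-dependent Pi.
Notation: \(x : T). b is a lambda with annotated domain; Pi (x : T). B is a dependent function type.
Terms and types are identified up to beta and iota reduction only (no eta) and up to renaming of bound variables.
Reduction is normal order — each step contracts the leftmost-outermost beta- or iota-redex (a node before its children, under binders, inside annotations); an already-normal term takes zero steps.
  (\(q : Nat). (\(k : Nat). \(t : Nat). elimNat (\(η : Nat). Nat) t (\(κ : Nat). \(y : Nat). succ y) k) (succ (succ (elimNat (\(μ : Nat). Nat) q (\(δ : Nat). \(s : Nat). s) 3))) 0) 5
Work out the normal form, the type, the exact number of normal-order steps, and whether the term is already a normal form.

reduced normal form:
  7
inferred type:
  Nat
normal-order step count: 35
term was already normal: no
first contracted redex: a beta-redex


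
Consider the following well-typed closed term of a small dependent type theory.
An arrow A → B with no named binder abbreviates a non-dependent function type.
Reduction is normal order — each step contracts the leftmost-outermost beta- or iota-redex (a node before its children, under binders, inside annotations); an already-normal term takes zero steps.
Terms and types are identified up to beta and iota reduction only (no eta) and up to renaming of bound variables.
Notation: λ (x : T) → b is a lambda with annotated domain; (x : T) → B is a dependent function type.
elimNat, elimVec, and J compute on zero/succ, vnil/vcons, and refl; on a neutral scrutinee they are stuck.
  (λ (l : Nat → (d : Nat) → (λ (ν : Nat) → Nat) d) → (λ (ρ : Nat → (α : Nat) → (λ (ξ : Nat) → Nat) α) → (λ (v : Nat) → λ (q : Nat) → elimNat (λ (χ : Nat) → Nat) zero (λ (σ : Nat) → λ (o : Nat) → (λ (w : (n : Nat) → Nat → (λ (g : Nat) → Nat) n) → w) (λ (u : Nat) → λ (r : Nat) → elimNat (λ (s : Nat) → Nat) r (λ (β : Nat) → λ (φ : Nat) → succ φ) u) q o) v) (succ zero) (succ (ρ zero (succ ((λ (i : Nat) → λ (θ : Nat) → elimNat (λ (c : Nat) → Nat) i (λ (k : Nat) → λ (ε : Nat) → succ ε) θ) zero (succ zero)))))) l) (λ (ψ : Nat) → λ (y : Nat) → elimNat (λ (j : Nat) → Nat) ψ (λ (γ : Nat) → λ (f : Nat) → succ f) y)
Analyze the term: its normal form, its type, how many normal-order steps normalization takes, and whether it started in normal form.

normal form:
  succ (succ (succ zero))
inferred type:
  Nat
steps to reach normal form (normal order): 36
term was already normal: no
first contracted redex: a beta-redex


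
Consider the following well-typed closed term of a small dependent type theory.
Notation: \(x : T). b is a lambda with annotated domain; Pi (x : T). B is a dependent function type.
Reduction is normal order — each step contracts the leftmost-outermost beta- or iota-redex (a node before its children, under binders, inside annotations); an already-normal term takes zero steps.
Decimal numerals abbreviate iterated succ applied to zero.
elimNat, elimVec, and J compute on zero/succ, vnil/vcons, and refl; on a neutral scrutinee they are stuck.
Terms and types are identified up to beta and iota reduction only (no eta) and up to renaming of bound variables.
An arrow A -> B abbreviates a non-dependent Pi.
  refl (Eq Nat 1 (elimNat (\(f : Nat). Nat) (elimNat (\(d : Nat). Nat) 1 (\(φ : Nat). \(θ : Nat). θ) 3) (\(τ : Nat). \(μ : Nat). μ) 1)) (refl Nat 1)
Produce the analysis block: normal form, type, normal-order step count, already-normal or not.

reduced normal form:
  refl (Eq Nat 1 1) (refl Nat 1)
type:
  Eq (Eq Nat 1 1) (refl Nat 1) (refl Nat 1)
reduction steps (normal order): 14
term was already normal: no
first redex: an elimNat iota-redex


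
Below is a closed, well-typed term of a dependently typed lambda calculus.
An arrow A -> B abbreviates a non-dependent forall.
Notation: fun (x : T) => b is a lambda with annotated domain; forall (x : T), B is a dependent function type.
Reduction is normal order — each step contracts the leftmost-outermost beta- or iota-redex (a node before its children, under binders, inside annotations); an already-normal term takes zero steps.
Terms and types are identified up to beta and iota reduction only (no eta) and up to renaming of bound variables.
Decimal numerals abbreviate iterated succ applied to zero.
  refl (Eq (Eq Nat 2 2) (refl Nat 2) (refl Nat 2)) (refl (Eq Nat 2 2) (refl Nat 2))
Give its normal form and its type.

reduced normal form:
  refl (Eq (Eq Nat 2 2) (refl Nat 2) (refl Nat 2)) (refl (Eq Nat 2 2) (refl Nat 2))
type:
  Eq (Eq (Eq Nat 2 2) (refl Nat 2) (refl Nat 2)) (refl (Eq Nat 2 2) (refl Nat 2)) (refl (Eq Nat 2 2) (refl Nat 2))


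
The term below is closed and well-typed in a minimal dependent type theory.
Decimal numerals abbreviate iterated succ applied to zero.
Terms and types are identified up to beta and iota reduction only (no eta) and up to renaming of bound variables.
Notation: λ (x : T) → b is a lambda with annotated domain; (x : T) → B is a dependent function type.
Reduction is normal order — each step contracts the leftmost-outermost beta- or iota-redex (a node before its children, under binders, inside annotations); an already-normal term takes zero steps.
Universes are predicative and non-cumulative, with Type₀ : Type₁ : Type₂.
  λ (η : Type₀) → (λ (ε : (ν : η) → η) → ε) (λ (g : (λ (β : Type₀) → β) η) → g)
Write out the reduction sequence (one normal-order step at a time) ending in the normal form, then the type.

reduction (normal order):
  λ (η : Type₀) → (λ (ε : (ν : η) → η) → ε) (λ (g : (λ (β : Type₀) → β) η) → g)
  ~> λ (η : Type₀) → λ (ε : (λ (ν : Type₀) → ν) η) → ε
  ~> λ (η : Type₀) → λ (ε : η) → ε
inferred type:
  (η : Type₀) → (ε : η) → η


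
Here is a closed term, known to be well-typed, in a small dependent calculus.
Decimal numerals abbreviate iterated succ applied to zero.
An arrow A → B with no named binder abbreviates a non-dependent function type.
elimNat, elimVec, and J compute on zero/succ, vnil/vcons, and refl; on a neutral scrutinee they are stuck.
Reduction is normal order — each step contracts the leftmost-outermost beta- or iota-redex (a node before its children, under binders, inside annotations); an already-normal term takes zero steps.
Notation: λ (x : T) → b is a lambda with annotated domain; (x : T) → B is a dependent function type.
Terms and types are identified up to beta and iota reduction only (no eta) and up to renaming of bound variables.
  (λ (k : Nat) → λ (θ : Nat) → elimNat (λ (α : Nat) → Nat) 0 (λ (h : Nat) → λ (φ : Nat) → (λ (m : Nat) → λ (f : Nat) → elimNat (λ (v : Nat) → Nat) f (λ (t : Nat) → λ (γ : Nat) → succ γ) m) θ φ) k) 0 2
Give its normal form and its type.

resulting normal form:
  0
the term's type:
  Nat
observation: 3 normal-order steps normalize the term, beginning with a beta-redex.


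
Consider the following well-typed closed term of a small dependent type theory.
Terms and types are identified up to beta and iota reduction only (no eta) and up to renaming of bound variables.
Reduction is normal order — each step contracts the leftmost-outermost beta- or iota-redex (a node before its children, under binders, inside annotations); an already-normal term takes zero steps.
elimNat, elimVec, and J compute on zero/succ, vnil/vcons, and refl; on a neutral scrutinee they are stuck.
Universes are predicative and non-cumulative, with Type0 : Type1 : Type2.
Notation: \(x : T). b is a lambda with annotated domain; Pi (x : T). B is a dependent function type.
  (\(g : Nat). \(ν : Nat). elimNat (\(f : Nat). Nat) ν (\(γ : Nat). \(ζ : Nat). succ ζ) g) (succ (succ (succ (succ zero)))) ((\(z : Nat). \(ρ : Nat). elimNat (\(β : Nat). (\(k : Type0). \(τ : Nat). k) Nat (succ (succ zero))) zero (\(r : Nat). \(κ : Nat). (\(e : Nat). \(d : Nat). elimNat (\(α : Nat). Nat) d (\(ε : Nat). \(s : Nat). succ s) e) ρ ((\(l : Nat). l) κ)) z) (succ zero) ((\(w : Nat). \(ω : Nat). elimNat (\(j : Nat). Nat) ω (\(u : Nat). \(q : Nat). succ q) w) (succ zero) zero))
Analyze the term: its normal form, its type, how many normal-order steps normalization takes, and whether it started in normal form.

normal form:
  succ (succ (succ (succ (succ zero))))
inferred type:
  Nat
normal-order step count: 34
already normal: no
first redex: a beta-redex


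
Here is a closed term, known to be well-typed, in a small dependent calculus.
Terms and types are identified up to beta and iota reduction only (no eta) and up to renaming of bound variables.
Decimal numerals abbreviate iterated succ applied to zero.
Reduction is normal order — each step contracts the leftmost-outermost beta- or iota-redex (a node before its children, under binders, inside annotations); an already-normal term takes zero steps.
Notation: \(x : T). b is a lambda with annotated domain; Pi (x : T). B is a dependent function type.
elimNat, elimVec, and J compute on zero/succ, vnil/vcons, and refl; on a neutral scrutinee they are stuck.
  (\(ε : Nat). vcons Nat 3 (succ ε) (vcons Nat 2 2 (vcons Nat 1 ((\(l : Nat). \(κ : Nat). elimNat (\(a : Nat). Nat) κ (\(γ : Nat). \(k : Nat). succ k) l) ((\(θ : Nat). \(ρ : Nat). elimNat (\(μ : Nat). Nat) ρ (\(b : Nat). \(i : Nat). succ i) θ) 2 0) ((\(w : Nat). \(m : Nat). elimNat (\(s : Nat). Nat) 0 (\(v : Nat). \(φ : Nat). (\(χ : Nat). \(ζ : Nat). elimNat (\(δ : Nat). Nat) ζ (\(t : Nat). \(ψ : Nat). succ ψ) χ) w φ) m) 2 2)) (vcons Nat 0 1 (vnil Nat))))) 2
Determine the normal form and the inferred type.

normal form:
  vcons Nat 3 3 (vcons Nat 2 2 (vcons Nat 1 6 (vcons Nat 0 1 (vnil Nat))))
the term's type:
  Vec Nat 4
observation: 46 normal-order steps normalize the term, beginning with a beta-redex.


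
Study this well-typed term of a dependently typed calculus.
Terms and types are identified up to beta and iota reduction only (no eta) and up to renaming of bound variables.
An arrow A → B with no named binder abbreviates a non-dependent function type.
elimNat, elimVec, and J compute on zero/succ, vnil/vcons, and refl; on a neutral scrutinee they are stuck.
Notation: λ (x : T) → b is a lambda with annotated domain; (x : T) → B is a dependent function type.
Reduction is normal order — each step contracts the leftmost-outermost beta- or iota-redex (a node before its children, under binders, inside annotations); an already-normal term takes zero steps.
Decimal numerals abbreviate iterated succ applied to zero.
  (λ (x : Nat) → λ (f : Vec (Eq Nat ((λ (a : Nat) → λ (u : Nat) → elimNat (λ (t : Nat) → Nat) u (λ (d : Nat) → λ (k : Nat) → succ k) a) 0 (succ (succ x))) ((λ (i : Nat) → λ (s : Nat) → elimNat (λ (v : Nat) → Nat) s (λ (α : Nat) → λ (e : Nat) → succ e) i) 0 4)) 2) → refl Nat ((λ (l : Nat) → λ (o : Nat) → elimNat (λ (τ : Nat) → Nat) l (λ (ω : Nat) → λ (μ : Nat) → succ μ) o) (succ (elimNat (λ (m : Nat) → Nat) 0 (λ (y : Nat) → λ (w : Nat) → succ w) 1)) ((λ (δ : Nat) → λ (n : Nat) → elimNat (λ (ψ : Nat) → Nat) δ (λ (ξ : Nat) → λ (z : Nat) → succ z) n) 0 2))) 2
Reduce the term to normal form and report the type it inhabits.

resulting normal form:
  λ (x : Vec (Eq Nat 4 4) 2) → refl Nat 4
type:
  Vec (Eq Nat 4 4) 2 → Eq Nat 4 4
observation: 29 normal-order steps normalize the term, beginning with a beta-redex.


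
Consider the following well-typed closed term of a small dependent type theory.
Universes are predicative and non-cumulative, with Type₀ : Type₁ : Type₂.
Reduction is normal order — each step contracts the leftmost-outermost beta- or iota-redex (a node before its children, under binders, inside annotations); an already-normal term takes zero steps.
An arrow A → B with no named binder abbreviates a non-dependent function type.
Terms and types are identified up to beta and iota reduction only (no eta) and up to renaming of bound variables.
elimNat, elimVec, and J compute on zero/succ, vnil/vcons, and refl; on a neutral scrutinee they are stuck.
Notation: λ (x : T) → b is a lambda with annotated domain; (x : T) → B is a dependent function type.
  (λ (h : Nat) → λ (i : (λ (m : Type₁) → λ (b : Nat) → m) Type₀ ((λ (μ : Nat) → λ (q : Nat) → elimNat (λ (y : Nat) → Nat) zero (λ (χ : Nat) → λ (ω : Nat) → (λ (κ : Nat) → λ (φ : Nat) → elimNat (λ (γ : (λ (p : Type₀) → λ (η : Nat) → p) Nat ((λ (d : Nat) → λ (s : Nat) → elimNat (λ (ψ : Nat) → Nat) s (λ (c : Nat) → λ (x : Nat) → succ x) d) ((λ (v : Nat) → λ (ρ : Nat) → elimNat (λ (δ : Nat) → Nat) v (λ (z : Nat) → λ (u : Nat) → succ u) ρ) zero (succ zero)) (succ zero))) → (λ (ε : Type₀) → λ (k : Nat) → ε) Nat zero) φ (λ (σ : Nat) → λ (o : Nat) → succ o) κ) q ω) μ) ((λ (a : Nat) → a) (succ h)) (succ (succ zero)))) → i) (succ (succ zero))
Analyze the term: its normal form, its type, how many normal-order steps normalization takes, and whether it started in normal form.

resulting normal form:
  λ (h : Type₀) → h
type:
  Type₀ → Type₀
reduction steps (normal order): 3
term was already normal: no
first redex: a beta-redex


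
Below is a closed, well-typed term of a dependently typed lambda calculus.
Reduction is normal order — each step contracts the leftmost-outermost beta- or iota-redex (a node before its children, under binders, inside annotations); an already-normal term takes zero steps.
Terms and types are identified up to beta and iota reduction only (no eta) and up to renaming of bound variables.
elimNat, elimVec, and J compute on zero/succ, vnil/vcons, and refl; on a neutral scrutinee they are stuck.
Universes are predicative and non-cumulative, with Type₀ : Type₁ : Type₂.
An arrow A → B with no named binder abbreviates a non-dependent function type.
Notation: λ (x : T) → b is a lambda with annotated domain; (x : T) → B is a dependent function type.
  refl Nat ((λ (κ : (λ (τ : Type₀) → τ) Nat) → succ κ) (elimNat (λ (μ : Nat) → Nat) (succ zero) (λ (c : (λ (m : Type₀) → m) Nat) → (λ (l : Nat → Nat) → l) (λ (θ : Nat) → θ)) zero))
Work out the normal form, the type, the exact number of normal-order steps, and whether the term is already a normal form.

normal form:
  refl Nat (succ (succ zero))
the term's type:
  Eq Nat (succ (succ zero)) (succ (succ zero))
reduction steps (normal order): 2
already normal: no
first contracted redex: a beta-redex


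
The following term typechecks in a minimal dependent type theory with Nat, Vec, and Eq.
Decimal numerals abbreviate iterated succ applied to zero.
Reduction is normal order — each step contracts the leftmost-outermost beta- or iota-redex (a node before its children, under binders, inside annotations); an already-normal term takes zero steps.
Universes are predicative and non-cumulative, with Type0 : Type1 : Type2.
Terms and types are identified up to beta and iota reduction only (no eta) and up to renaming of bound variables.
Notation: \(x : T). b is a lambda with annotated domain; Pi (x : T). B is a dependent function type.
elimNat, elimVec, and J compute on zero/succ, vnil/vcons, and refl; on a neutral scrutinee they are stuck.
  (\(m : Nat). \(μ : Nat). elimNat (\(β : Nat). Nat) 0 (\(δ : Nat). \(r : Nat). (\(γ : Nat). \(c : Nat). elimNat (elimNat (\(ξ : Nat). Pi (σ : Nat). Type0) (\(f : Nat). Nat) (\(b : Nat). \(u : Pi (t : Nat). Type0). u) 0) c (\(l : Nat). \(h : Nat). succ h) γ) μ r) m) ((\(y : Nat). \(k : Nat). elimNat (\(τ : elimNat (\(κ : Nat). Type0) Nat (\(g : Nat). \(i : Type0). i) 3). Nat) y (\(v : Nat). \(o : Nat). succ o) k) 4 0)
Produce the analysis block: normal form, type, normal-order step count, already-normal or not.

reduced normal form:
  \(m : Nat). elimNat (\(μ : Nat). Nat) (elimNat (\(β : Nat). Nat) (elimNat (\(δ : Nat). Nat) (elimNat (\(r : Nat). Nat) 0 (\(γ : Nat). \(c : Nat). succ c) m) (\(ξ : Nat). \(σ : Nat). succ σ) m) (\(f : Nat). \(b : Nat). succ b) m) (\(u : Nat). \(t : Nat). succ t) m
the term's type:
  Pi (m : Nat). Nat
reduction steps (normal order): 20
term was already normal: no
first redex: a beta-redex


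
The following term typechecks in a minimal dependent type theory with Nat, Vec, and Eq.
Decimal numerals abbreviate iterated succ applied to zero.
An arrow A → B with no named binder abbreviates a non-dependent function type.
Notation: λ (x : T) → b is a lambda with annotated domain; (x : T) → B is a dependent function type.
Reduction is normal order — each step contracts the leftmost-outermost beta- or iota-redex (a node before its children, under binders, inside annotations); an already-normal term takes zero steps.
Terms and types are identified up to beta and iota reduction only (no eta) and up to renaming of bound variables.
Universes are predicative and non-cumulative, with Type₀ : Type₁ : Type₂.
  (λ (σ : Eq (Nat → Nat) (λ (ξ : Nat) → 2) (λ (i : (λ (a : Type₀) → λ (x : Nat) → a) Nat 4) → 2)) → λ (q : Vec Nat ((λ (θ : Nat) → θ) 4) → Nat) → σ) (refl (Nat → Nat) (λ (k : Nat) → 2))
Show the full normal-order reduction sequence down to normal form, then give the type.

normal-order reduction sequence:
  (λ (σ : Eq (Nat → Nat) (λ (ξ : Nat) → 2) (λ (i : (λ (a : Type₀) → λ (x : Nat) → a) Nat 4) → 2)) → λ (q : Vec Nat ((λ (θ : Nat) → θ) 4) → Nat) → σ) (refl (Nat → Nat) (λ (k : Nat) → 2))
  ~> λ (σ : Vec Nat ((λ (ξ : Nat) → ξ) 4) → Nat) → refl (Nat → Nat) (λ (i : Nat) → 2)
  ~> λ (σ : Vec Nat 4 → Nat) → refl (Nat → Nat) (λ (ξ : Nat) → 2)
type:
  (Vec Nat 4 → Nat) → Eq (Nat → Nat) (λ (σ : Nat) → 2) (λ (ξ : Nat) → 2)


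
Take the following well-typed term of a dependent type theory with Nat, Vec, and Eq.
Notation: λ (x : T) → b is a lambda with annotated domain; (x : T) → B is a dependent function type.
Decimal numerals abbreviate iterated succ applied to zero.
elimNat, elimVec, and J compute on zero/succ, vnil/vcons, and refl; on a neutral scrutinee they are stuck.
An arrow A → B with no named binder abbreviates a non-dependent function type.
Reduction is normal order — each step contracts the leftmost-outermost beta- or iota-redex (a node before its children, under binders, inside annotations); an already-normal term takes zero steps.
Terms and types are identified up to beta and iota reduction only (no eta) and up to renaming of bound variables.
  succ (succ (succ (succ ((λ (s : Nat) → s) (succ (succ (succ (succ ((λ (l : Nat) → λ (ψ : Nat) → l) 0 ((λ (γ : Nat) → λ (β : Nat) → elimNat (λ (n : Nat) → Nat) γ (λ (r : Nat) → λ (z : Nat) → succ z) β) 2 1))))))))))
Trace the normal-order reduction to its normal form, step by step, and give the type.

normal-order reduction:
  succ (succ (succ (succ ((λ (s : Nat) → s) (succ (succ (succ (succ ((λ (l : Nat) → λ (ψ : Nat) → l) 0 ((λ (γ : Nat) → λ (β : Nat) → elimNat (λ (n : Nat) → Nat) γ (λ (r : Nat) → λ (z : Nat) → succ z) β) 2 1))))))))))
  ~> succ (succ (succ (succ (succ (succ (succ (succ ((λ (s : Nat) → λ (l : Nat) → s) 0 ((λ (ψ : Nat) → λ (γ : Nat) → elimNat (λ (β : Nat) → Nat) ψ (λ (n : Nat) → λ (r : Nat) → succ r) γ) 2 1)))))))))
  ~> succ (succ (succ (succ (succ (succ (succ (succ ((λ (s : Nat) → 0) ((λ (l : Nat) → λ (ψ : Nat) → elimNat (λ (γ : Nat) → Nat) l (λ (β : Nat) → λ (n : Nat) → succ n) ψ) 2 1)))))))))
  ~> 8
type:
  Nat


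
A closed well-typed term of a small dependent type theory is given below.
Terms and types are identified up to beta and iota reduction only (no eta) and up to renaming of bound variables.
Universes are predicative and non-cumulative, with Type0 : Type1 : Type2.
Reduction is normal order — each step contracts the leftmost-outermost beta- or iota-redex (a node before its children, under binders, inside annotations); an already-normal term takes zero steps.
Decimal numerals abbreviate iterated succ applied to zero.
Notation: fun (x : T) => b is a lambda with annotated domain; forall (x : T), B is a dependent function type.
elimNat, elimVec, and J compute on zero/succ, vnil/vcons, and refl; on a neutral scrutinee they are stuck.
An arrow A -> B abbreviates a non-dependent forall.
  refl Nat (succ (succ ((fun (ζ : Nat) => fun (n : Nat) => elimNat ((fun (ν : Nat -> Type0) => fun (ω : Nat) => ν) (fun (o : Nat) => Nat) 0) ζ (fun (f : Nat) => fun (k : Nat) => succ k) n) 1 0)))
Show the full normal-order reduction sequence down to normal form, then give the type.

normal-order reduction:
  refl Nat (succ (succ ((fun (ζ : Nat) => fun (n : Nat) => elimNat ((fun (ν : Nat -> Type0) => fun (ω : Nat) => ν) (fun (o : Nat) => Nat) 0) ζ (fun (f : Nat) => fun (k : Nat) => succ k) n) 1 0)))
  ~> refl Nat (succ (succ ((fun (ζ : Nat) => elimNat ((fun (n : Nat -> Type0) => fun (ν : Nat) => n) (fun (ω : Nat) => Nat) 0) 1 (fun (o : Nat) => fun (f : Nat) => succ f) ζ) 0)))
  ~> refl Nat (succ (succ (elimNat ((fun (ζ : Nat -> Type0) => fun (n : Nat) => ζ) (fun (ν : Nat) => Nat) 0) 1 (fun (ω : Nat) => fun (o : Nat) => succ o) 0)))
  ~> refl Nat 3
the term's type:
  Eq Nat 3 3


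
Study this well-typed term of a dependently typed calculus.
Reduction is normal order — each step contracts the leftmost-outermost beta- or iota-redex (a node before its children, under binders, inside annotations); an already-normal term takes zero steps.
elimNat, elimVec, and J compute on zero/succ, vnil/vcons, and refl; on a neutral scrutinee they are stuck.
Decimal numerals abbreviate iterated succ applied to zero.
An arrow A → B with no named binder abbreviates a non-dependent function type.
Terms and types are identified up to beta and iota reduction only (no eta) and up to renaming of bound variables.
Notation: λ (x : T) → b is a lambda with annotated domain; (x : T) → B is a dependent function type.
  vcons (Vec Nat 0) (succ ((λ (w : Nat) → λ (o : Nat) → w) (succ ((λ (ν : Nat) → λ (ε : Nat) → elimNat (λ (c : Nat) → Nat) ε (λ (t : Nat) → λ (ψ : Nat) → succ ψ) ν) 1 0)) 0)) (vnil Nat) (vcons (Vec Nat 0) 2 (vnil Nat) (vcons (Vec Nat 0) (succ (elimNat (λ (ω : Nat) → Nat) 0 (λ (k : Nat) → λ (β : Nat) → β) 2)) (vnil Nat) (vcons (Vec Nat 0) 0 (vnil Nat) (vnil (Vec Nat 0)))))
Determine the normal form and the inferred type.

reduced normal form:
  vcons (Vec Nat 0) 3 (vnil Nat) (vcons (Vec Nat 0) 2 (vnil Nat) (vcons (Vec Nat 0) 1 (vnil Nat) (vcons (Vec Nat 0) 0 (vnil Nat) (vnil (Vec Nat 0)))))
type:
  Vec (Vec Nat 0) 4


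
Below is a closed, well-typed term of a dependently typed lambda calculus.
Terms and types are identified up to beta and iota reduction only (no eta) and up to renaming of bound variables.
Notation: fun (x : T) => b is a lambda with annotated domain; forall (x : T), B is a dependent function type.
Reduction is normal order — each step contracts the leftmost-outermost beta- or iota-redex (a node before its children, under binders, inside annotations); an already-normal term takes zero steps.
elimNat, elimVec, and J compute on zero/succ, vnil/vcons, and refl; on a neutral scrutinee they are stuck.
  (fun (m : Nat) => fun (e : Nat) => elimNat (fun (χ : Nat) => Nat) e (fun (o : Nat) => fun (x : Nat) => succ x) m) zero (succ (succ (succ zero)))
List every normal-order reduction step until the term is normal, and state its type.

normal-order reduction:
  (fun (m : Nat) => fun (e : Nat) => elimNat (fun (χ : Nat) => Nat) e (fun (o : Nat) => fun (x : Nat) => succ x) m) zero (succ (succ (succ zero)))
  ~> (fun (m : Nat) => elimNat (fun (e : Nat) => Nat) m (fun (χ : Nat) => fun (o : Nat) => succ o) zero) (succ (succ (succ zero)))
  ~> elimNat (fun (m : Nat) => Nat) (succ (succ (succ zero))) (fun (e : Nat) => fun (χ : Nat) => succ χ) zero
  ~> succ (succ (succ zero))
type:
  Nat


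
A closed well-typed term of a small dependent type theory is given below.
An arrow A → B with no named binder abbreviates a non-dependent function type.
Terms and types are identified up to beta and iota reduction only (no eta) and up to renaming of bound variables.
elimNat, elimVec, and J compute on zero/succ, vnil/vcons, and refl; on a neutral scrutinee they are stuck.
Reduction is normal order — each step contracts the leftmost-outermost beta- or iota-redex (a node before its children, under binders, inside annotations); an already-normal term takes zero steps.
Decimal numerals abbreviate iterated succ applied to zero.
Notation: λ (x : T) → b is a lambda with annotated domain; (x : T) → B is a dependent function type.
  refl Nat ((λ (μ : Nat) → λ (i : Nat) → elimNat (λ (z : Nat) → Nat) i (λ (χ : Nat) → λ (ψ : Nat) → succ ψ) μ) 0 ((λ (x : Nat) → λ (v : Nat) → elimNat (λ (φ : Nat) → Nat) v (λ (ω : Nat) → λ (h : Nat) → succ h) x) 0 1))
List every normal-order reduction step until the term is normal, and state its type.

normal-order reduction sequence:
  refl Nat ((λ (μ : Nat) → λ (i : Nat) → elimNat (λ (z : Nat) → Nat) i (λ (χ : Nat) → λ (ψ : Nat) → succ ψ) μ) 0 ((λ (x : Nat) → λ (v : Nat) → elimNat (λ (φ : Nat) → Nat) v (λ (ω : Nat) → λ (h : Nat) → succ h) x) 0 1))
  ~> refl Nat ((λ (μ : Nat) → elimNat (λ (i : Nat) → Nat) μ (λ (z : Nat) → λ (χ : Nat) → succ χ) 0) ((λ (ψ : Nat) → λ (x : Nat) → elimNat (λ (v : Nat) → Nat) x (λ (φ : Nat) → λ (ω : Nat) → succ ω) ψ) 0 1))
  ~> refl Nat (elimNat (λ (μ : Nat) → Nat) ((λ (i : Nat) → λ (z : Nat) → elimNat (λ (χ : Nat) → Nat) z (λ (ψ : Nat) → λ (x : Nat) → succ x) i) 0 1) (λ (v : Nat) → λ (φ : Nat) → succ φ) 0)
  ~> refl Nat ((λ (μ : Nat) → λ (i : Nat) → elimNat (λ (z : Nat) → Nat) i (λ (χ : Nat) → λ (ψ : Nat) → succ ψ) μ) 0 1)
  ~> refl Nat ((λ (μ : Nat) → elimNat (λ (i : Nat) → Nat) μ (λ (z : Nat) → λ (χ : Nat) → succ χ) 0) 1)
  ~> refl Nat (elimNat (λ (μ : Nat) → Nat) 1 (λ (i : Nat) → λ (z : Nat) → succ z) 0)
  ~> refl Nat 1
inferred type:
  Eq Nat 1 1


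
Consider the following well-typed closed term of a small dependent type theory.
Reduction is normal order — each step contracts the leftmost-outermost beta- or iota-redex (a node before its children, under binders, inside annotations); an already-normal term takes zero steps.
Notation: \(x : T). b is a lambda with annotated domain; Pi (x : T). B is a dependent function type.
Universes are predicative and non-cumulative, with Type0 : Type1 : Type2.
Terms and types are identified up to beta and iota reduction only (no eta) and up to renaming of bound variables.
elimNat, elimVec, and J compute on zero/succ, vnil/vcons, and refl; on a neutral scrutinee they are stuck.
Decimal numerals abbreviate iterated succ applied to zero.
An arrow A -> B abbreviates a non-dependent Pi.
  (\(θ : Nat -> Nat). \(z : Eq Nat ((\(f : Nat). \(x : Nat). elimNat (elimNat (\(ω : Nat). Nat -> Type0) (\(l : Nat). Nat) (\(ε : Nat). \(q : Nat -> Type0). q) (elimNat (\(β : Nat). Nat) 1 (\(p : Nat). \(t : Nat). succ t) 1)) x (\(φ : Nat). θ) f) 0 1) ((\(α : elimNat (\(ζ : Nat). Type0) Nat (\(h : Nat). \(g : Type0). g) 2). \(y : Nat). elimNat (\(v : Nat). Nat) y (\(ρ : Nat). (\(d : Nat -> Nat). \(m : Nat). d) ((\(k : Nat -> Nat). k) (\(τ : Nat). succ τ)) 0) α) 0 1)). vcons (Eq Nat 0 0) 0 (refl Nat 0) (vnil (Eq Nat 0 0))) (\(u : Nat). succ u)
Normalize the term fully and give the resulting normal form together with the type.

reduced normal form:
  \(θ : Eq Nat 1 1). vcons (Eq Nat 0 0) 0 (refl Nat 0) (vnil (Eq Nat 0 0))
inferred type:
  Eq Nat 1 1 -> Vec (Eq Nat 0 0) 1
observation: 7 normal-order steps separate the term from its normal form.


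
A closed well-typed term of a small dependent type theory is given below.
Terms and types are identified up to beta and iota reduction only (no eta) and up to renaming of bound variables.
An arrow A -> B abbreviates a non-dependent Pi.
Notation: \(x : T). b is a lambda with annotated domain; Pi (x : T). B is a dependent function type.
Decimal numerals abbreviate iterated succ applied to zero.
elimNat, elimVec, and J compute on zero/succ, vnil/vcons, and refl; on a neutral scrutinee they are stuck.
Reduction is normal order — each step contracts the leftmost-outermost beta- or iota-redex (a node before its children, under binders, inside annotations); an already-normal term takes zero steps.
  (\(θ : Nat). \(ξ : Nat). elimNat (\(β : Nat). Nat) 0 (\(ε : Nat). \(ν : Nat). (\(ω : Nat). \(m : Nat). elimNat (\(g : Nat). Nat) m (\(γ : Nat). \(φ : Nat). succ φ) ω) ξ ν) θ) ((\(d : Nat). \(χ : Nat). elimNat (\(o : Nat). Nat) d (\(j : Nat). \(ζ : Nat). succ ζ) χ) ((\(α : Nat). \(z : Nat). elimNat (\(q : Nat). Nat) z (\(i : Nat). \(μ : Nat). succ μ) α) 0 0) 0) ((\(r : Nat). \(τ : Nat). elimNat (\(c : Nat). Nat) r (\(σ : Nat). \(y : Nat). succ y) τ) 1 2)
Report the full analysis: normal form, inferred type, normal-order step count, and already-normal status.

reduced normal form:
  0
the term's type:
  Nat
steps to reach normal form (normal order): 30
term was already normal: no
first redex: a beta-redex


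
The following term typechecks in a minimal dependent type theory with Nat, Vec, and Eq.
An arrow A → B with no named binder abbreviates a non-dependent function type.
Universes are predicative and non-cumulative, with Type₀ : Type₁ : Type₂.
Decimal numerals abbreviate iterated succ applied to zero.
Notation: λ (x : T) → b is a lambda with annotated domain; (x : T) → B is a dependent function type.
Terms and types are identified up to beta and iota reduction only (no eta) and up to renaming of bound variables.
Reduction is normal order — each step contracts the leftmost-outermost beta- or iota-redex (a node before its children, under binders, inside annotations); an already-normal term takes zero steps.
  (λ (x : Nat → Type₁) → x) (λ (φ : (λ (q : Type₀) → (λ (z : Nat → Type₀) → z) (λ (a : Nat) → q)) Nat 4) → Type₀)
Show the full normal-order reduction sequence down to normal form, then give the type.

reduction (normal order):
  (λ (x : Nat → Type₁) → x) (λ (φ : (λ (q : Type₀) → (λ (z : Nat → Type₀) → z) (λ (a : Nat) → q)) Nat 4) → Type₀)
  ~> λ (x : (λ (φ : Type₀) → (λ (q : Nat → Type₀) → q) (λ (z : Nat) → φ)) Nat 4) → Type₀
  ~> λ (x : (λ (φ : Nat → Type₀) → φ) (λ (q : Nat) → Nat) 4) → Type₀
  ~> λ (x : (λ (φ : Nat) → Nat) 4) → Type₀
  ~> λ (x : Nat) → Type₀
inferred type:
  Nat → Type₁


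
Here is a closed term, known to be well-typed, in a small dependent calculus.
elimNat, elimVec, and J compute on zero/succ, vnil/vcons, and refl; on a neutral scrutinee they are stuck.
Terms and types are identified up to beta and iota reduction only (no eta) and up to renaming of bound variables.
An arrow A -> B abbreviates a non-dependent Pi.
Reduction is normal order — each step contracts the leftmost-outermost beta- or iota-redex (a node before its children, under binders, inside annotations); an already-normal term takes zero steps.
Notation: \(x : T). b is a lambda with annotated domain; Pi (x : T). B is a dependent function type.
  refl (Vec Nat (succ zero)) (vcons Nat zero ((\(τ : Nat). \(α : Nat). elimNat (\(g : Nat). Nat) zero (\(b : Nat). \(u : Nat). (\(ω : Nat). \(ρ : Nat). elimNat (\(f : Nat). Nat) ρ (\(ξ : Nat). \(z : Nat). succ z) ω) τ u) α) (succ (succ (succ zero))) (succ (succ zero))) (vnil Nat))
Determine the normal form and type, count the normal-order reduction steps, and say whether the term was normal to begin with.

reduced normal form:
  refl (Vec Nat (succ zero)) (vcons Nat zero (succ (succ (succ (succ (succ (succ zero)))))) (vnil Nat))
the term's type:
  Eq (Vec Nat (succ zero)) (vcons Nat zero (succ (succ (succ (succ (succ (succ zero)))))) (vnil Nat)) (vcons Nat zero (succ (succ (succ (succ (succ (succ zero)))))) (vnil Nat))
normal-order step count: 33
term was already normal: no
first contracted redex: a beta-redex


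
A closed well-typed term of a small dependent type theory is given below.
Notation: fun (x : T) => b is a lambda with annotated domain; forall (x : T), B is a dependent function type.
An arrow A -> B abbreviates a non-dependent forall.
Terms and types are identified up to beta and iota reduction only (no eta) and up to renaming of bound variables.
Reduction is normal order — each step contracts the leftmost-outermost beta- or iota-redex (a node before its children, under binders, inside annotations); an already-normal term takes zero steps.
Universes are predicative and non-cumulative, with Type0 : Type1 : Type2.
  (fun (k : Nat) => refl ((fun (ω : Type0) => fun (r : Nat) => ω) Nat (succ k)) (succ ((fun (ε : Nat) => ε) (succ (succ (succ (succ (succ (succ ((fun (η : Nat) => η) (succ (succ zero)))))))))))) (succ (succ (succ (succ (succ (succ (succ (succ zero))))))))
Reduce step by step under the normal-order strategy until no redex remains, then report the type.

normal-order reduction sequence:
  (fun (k : Nat) => refl ((fun (ω : Type0) => fun (r : Nat) => ω) Nat (succ k)) (succ ((fun (ε : Nat) => ε) (succ (succ (succ (succ (succ (succ ((fun (η : Nat) => η) (succ (succ zero)))))))))))) (succ (succ (succ (succ (succ (succ (succ (succ zero))))))))
  ~> refl ((fun (k : Type0) => fun (ω : Nat) => k) Nat (succ (succ (succ (succ (succ (succ (succ (succ (succ zero)))))))))) (succ ((fun (r : Nat) => r) (succ (succ (succ (succ (succ (succ ((fun (ε : Nat) => ε) (succ (succ zero)))))))))))
  ~> refl ((fun (k : Nat) => Nat) (succ (succ (succ (succ (succ (succ (succ (succ (succ zero)))))))))) (succ ((fun (ω : Nat) => ω) (succ (succ (succ (succ (succ (succ ((fun (r : Nat) => r) (succ (succ zero)))))))))))
  ~> refl Nat (succ ((fun (k : Nat) => k) (succ (succ (succ (succ (succ (succ ((fun (ω : Nat) => ω) (succ (succ zero)))))))))))
  ~> refl Nat (succ (succ (succ (succ (succ (succ (succ ((fun (k : Nat) => k) (succ (succ zero))))))))))
  ~> refl Nat (succ (succ (succ (succ (succ (succ (succ (succ (succ zero)))))))))
type:
  Eq Nat (succ (succ (succ (succ (succ (succ (succ (succ (succ zero))))))))) (succ (succ (succ (succ (succ (succ (succ (succ (succ zero)))))))))


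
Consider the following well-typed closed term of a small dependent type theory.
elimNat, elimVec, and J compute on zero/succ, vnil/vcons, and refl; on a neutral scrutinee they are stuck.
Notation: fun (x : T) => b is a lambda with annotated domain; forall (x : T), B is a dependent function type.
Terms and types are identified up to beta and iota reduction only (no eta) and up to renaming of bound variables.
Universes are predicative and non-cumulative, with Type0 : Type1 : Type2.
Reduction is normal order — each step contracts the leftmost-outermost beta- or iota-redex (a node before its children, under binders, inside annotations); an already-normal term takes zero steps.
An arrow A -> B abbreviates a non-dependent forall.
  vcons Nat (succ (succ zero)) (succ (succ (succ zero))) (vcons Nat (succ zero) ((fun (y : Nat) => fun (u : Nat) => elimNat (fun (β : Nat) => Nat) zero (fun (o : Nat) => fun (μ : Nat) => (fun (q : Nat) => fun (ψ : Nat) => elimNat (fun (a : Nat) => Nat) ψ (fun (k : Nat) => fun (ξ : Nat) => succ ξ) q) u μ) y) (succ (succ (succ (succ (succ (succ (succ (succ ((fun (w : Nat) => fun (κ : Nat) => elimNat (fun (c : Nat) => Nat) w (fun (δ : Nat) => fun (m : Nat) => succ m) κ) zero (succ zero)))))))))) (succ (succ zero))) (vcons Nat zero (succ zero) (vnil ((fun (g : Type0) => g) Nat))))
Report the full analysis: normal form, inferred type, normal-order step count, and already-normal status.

reduced normal form:
  vcons Nat (succ (succ zero)) (succ (succ (succ zero))) (vcons Nat (succ zero) (succ (succ (succ (succ (succ (succ (succ (succ (succ (succ (succ (succ (succ (succ (succ (succ (succ (succ zero)))))))))))))))))) (vcons Nat zero (succ zero) (vnil Nat)))
inferred type:
  Vec Nat (succ (succ (succ zero)))
reduction steps (normal order): 118
term was already normal: no
first redex: a beta-redex


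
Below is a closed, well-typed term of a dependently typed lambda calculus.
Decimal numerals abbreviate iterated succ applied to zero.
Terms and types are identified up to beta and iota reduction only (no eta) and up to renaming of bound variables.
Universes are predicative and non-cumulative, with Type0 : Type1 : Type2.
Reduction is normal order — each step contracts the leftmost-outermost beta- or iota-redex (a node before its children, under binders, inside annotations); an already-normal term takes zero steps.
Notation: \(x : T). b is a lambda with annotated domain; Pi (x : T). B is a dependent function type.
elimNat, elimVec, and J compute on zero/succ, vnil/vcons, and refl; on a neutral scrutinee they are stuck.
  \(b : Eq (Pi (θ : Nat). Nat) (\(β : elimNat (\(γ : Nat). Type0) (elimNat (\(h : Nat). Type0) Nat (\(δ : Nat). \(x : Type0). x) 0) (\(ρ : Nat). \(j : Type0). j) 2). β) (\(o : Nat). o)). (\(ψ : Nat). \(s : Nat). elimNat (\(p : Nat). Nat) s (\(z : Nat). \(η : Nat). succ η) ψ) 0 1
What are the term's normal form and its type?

resulting normal form:
  \(b : Eq (Pi (θ : Nat). Nat) (\(β : Nat). β) (\(γ : Nat). γ)). 1
the term's type:
  Pi (b : Eq (Pi (θ : Nat). Nat) (\(β : Nat). β) (\(γ : Nat). γ)). Nat
observation: the leftmost-outermost redex is an elimNat iota-redex, and normalization takes 11 steps.


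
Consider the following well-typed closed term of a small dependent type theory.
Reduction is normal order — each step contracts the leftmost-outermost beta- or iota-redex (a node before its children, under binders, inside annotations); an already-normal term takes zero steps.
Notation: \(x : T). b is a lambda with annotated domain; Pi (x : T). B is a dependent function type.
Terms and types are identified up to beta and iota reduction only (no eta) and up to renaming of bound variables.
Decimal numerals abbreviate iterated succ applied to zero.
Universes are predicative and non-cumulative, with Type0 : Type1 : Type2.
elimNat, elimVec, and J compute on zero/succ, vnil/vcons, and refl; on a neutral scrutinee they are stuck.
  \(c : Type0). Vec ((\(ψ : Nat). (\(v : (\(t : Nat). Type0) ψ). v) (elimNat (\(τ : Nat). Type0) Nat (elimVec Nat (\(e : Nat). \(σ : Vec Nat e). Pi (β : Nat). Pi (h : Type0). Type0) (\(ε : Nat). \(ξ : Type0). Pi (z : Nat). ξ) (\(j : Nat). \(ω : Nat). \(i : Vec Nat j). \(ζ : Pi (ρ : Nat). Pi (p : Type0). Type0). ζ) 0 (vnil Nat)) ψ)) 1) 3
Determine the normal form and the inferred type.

normal form:
  \(c : Type0). Vec (Pi (ψ : Nat). Nat) 3
the term's type:
  Pi (c : Type0). Type0


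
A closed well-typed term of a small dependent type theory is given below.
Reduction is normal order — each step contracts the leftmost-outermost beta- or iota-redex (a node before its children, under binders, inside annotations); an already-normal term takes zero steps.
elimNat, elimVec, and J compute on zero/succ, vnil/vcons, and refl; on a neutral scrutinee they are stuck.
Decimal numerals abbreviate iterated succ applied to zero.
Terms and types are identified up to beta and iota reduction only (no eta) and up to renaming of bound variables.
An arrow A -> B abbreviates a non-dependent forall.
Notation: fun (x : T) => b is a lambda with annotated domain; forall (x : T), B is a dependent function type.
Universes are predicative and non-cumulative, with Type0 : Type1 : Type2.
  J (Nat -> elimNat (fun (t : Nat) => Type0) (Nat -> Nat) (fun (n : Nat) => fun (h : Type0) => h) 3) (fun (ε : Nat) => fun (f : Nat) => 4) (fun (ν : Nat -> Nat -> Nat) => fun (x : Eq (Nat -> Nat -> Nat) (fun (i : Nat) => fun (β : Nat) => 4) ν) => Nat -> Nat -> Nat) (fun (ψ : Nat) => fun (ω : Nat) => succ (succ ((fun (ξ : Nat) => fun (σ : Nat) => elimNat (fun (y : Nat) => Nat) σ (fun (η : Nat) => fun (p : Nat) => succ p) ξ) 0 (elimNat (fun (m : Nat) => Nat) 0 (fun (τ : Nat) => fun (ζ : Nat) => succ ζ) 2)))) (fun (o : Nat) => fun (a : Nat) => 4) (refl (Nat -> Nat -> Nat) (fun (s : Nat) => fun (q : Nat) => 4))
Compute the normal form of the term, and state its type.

reduced normal form:
  fun (t : Nat) => fun (n : Nat) => 4
inferred type:
  Nat -> Nat -> Nat
observation: contracting a J iota-redex first, the term normalizes in 11 steps.
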